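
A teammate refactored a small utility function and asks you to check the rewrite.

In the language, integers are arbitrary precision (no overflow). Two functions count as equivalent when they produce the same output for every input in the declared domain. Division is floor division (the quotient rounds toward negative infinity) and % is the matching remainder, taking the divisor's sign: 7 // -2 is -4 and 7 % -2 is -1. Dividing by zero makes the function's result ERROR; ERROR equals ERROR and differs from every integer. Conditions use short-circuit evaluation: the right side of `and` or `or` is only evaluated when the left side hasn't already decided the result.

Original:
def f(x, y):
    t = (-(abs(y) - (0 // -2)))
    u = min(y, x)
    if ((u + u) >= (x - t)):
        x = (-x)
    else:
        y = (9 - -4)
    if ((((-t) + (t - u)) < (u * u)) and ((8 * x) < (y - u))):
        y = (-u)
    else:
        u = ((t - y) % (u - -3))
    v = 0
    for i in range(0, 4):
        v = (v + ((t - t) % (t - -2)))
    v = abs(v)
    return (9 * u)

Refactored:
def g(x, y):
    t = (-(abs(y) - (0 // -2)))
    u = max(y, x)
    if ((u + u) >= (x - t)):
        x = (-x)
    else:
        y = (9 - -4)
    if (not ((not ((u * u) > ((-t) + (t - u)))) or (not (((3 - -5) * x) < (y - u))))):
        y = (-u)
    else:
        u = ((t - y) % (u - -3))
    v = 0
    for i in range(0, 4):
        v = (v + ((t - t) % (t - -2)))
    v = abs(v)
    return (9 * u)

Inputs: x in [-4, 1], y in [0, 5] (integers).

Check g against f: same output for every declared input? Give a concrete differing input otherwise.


There is a counterexample at x=-4, y=0: -36 on one side, 0 on the other.
f: t=0, then u=-4, then ((u + u) >= (x - t)) is false, then y=13, then ((((-t) + (t - u)) < (u * u)) and ((8 * x) < (y - u))) is true, then y=4, then v=0, then (i=0), then v=0, then (i=1), then v=0, then (i=2), then v=0, then (i=3), then v=0, then v=0, then returns -36
g: t=0, then u=0, then ((u + u) >= (x - t)) is true, then x=4, then (not ((not ((u * u) > ((-t) + (t - u)))) or (not (((3 - -5) * x) < (y - u))))) is false, then u=0, then v=0, then (i=0), then v=0, then (i=1), then v=0, then (i=2), then v=0, then (i=3), then v=0, then v=0, then returns 0
verdict: not equivalent; witness: x=-4, y=0


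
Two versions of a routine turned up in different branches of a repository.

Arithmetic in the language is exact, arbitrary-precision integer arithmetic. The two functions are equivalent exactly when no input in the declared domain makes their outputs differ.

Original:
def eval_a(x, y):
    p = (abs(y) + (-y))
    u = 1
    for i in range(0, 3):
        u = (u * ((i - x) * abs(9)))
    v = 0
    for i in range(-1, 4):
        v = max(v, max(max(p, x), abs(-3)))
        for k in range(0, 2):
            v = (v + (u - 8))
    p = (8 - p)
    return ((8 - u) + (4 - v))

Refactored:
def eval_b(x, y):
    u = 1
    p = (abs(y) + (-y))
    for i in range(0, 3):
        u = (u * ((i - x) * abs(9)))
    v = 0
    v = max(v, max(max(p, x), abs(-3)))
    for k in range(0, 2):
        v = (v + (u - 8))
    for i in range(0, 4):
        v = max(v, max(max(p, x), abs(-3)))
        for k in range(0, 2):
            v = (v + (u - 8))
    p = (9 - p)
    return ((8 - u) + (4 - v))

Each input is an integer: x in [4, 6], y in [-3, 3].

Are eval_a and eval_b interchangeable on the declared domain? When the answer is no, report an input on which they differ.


Although `8` became `9`, no input in the stated domain can expose it.
One worked example (x=4, y=-1) — eval_a: p becomes 2; next u becomes 1; next at i=0:; next u becomes -36; next at i=1:; next u becomes 972; next at i=2:; next u becomes -17496; next v becomes 0; next at i=-1:; next v becomes 4; next at k=0:; next v becomes -17500; next at k=1:; next v becomes -35004; next at i=0:; next v becomes 4; next at k=0:; next v becomes -17500; next at k=1:; next v becomes -35004; next at i=1:; next v becomes 4; next at k=0:; next v becomes -17500; next at k=1:; next v becomes -35004; next at i=2:; next v becomes 4; next at k=0:; next v becomes -17500; next at k=1:; next v becomes -35004; next at i=3:; next v becomes 4; next at k=0:; next v becomes -17500; next at k=1:; next v becomes -35004; next p becomes 6; next final value 52512; eval_b: u becomes 1; next p becomes 2; next at i=0:; next u becomes -36; next at i=1:; next u becomes 972; next at i=2:; next u becomes -17496; next v becomes 0; next v becomes 4; next at k=0:; next v becomes -17500; next at k=1:; next v becomes -35004; next at i=0:; next v becomes 4; next at k=0:; next v becomes -17500; next at k=1:; next v becomes -35004; next at i=1:; next v becomes 4; next at k=0:; next v becomes -17500; next at k=1:; next v becomes -35004; next at i=2:; next v becomes 4; next at k=0:; next v becomes -17500; next at k=1:; next v becomes -35004; next at i=3:; next v becomes 4; next at k=0:; next v becomes -17500; next at k=1:; next v becomes -35004; next p becomes 7; next final value 52512; agreement on 52512.
Sweeping the whole domain (21 inputs) finds no disagreement.
verdict: equivalent


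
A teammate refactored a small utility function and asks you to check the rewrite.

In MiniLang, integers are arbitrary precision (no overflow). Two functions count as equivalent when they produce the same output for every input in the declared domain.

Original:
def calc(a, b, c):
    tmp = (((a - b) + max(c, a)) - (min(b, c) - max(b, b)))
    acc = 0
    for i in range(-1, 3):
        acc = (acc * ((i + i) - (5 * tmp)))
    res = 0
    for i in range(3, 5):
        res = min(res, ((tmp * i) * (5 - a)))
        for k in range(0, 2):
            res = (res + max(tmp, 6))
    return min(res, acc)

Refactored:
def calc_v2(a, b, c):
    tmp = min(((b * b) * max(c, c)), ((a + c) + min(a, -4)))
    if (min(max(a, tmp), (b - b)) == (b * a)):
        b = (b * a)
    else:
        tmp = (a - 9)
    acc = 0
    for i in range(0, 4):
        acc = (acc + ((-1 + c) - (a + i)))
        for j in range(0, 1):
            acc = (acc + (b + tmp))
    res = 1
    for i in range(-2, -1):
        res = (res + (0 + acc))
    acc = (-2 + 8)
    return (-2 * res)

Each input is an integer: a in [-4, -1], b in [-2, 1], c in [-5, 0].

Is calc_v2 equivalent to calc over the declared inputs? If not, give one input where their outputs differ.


Consider the input a=-4, b=-2, c=-5.
calc: tmp=-3, then acc=0, then (i=-1), then acc=0, then (i=0), then acc=0, then (i=1), then acc=0, then (i=2), then acc=0, then res=0, then (i=3), then res=-81, then (k=0), then res=-75, then (k=1), then res=-69, then (i=4), then res=-108, then (k=0), then res=-102, then (k=1), then res=-96, then returns -96
calc_v2: tmp=-20, then (min(max(a, tmp), (b - b)) == (b * a)) is false, then tmp=-13, then acc=0, then (i=0), then acc=-2, then (j=0), then acc=-17, then (i=1), then acc=-20, then (j=0), then acc=-35, then (i=2), then acc=-39, then (j=0), then acc=-54, then (i=3), then acc=-59, then (j=0), then acc=-74, then res=1, then (i=-2), then res=-73, then acc=6, then returns 146
-96 and 146 differ, so these are not the same function on this domain.
verdict: not equivalent; witness: a=-4, b=-2, c=-5


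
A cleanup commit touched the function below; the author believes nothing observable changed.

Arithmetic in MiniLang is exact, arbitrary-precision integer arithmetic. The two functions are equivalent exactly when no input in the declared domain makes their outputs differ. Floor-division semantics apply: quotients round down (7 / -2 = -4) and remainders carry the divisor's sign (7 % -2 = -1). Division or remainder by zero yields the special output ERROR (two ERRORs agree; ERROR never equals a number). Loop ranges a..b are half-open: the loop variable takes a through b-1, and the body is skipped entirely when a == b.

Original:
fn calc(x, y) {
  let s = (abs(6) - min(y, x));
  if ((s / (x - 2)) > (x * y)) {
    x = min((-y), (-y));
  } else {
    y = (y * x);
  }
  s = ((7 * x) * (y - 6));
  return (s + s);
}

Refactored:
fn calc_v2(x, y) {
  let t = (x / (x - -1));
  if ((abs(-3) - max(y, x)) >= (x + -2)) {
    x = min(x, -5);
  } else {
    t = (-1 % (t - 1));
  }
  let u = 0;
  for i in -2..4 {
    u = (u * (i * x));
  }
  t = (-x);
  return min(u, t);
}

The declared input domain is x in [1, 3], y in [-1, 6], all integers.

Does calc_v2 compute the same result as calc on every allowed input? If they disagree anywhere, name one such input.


The rewrite breaks on x=1, y=-1, where the results are -98 and 0.
calc: s := 7 | ((s / (x - 2)) > (x * y)): false | y := -1 | s := -49 | result -98
calc_v2: t := 0 | ((abs(-3) - max(y, x)) >= (x + -2)): true | x := -5 | u := 0 | iter i=-2: | u := 0 | iter i=-1: | u := 0 | iter i=0: | u := 0 | iter i=1: | u := 0 | iter i=2: | u := 0 | iter i=3: | u := 0 | t := 5 | result 0
verdict: not equivalent; witness: x=1, y=-1


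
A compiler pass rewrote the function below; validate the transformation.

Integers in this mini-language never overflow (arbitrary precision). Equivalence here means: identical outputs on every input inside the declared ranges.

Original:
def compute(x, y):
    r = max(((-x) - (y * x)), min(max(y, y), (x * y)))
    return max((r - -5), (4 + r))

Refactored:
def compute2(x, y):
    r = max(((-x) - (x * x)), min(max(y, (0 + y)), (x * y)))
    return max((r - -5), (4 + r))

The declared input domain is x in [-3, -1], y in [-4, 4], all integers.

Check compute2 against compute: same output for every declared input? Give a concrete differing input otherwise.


Not equivalent: x=-3, y=-1 separates them (5 vs 4).
compute: r = 0; return 5
compute2: r = -1; return 4
verdict: not equivalent; witness: x=-3, y=-1


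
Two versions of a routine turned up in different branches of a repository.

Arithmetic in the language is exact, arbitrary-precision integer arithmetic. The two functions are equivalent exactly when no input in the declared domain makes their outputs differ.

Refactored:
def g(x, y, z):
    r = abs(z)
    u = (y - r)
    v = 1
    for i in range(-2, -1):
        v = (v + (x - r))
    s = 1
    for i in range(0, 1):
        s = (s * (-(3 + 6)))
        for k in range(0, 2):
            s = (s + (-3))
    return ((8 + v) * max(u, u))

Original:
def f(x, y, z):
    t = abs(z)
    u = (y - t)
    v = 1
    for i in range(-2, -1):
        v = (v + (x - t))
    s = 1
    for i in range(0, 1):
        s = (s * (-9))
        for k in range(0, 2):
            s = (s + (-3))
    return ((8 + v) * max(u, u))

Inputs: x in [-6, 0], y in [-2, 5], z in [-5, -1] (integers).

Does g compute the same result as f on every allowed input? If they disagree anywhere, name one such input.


Behavior is preserved: although arithmetic usage differs; local variable names differ; constant usage differs, the outputs never diverge.
Spot check at x=-1, y=4, z=-2 — f: t=2, then u=2, then v=1, then (i=-2), then v=-2, then s=1, then (i=0), then s=-9, then (k=0), then s=-12, then (k=1), then s=-15, then returns 12. g: r=2, then u=2, then v=1, then (i=-2), then v=-2, then s=1, then (i=0), then s=-9, then (k=0), then s=-12, then (k=1), then s=-15, then returns 12. Both give 12.
An exhaustive pass over the 280 declared inputs shows identical outputs.
verdict: equivalent


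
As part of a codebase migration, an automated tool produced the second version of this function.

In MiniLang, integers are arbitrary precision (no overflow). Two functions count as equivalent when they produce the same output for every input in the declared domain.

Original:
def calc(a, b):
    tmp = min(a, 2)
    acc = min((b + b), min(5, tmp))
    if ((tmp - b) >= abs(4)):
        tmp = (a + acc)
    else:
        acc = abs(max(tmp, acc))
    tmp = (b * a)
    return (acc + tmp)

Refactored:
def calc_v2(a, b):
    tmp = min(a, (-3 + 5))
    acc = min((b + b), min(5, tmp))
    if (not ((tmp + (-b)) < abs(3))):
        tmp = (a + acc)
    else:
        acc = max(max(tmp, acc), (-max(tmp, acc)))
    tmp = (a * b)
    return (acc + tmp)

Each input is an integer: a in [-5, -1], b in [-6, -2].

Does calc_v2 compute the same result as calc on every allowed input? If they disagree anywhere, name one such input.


Not equivalent: a=-3, b=-6 separates them (21 vs 6).
calc: tmp becomes -3; next acc becomes -12; next ((tmp - b) >= abs(4)) evaluates to false; next acc becomes 3; next tmp becomes 18; next final value 21
calc_v2: tmp becomes -3; next acc becomes -12; next (not ((tmp + (-b)) < abs(3))) evaluates to true; next tmp becomes -15; next tmp becomes 18; next final value 6
verdict: not equivalent; witness: a=-3, b=-6


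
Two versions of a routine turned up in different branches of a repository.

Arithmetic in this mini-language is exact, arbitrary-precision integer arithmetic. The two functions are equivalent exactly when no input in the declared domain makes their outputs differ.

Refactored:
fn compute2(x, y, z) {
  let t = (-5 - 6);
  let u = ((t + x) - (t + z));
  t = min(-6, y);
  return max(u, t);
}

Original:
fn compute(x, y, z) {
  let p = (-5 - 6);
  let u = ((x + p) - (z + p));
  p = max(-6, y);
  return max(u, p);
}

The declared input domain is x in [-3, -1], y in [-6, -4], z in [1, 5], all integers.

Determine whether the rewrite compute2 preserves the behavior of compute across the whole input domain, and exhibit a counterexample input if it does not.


There is a counterexample at x=-3, y=-5, z=3: -5 on one side, -6 on the other.
compute: p = -11; u = -6; p = -5; return -5
compute2: t = -11; u = -6; t = -6; return -6
verdict: not equivalent; witness: x=-3, y=-5, z=3


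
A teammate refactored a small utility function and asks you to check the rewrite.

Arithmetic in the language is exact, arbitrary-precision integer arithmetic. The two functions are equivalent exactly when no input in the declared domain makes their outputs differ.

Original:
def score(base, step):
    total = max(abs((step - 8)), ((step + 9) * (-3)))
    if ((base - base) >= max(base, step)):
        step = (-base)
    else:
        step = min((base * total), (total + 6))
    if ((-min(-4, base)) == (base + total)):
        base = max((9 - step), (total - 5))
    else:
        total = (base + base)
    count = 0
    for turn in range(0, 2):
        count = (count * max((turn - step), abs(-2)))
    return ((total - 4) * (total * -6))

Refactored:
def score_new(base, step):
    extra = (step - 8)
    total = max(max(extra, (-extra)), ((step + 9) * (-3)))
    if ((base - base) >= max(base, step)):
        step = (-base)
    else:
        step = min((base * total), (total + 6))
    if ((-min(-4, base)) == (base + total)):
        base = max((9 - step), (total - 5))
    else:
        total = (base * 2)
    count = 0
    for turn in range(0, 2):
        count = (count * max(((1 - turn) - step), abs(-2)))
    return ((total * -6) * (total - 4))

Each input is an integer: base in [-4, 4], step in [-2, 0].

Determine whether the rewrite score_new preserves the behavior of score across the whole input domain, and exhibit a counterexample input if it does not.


The two are interchangeable: statement counts differ, arithmetic usage differs, constant usage differs, min/max/abs usage differs, local variable names differ, and every declared input agrees.
One worked example (base=2, step=-2) — score: total becomes 10; next ((base - base) >= max(base, step)) evaluates to false; next step becomes 16; next ((-min(-4, base)) == (base + total)) evaluates to false; next total becomes 4; next count becomes 0; next at turn=0:; next count becomes 0; next at turn=1:; next count becomes 0; next final value 0; score_new: extra becomes -10; next total becomes 10; next ((base - base) >= max(base, step)) evaluates to false; next step becomes 16; next ((-min(-4, base)) == (base + total)) evaluates to false; next total becomes 4; next count becomes 0; next at turn=0:; next count becomes 0; next at turn=1:; next count becomes 0; next final value 0; agreement on 0.
Checked all 27 inputs in the declared domain: the outputs agree on every one.
verdict: equivalent


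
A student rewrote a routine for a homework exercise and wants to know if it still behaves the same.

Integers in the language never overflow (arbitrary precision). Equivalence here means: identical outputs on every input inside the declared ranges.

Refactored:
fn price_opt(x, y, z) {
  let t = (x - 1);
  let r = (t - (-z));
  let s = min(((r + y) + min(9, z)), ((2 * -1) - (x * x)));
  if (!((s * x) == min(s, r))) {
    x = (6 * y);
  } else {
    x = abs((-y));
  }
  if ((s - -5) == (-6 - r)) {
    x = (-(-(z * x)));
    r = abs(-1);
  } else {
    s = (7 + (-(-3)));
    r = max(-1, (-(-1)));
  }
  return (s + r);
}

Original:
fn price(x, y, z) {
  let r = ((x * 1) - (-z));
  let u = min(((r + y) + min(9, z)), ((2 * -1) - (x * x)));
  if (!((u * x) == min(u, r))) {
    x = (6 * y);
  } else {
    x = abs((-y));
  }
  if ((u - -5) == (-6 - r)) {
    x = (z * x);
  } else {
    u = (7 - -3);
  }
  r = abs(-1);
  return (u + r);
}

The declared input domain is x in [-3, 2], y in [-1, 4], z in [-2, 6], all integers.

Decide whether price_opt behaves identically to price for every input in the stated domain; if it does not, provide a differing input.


On input x=-3, y=-1, z=3, price returns -10 while price_opt returns 11.
verdict: not equivalent; witness: x=-3, y=-1, z=3


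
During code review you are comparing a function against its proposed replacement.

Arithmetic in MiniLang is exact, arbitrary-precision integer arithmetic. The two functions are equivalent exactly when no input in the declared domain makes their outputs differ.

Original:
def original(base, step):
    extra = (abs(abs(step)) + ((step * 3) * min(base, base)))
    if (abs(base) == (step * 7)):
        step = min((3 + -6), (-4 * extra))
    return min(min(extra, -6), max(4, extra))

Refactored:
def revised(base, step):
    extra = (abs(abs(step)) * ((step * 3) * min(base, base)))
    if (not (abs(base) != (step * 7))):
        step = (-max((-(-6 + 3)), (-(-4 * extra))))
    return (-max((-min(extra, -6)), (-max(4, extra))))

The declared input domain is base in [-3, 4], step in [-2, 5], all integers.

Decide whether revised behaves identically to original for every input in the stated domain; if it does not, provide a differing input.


These are not equivalent — on base=-3, step=1 the outputs split (-8 vs -9).
original: extra=-8, then (abs(base) == (step * 7)) is false, then returns -8
revised: extra=-9, then (not (abs(base) != (step * 7))) is false, then returns -9
verdict: not equivalent; witness: base=-3, step=1


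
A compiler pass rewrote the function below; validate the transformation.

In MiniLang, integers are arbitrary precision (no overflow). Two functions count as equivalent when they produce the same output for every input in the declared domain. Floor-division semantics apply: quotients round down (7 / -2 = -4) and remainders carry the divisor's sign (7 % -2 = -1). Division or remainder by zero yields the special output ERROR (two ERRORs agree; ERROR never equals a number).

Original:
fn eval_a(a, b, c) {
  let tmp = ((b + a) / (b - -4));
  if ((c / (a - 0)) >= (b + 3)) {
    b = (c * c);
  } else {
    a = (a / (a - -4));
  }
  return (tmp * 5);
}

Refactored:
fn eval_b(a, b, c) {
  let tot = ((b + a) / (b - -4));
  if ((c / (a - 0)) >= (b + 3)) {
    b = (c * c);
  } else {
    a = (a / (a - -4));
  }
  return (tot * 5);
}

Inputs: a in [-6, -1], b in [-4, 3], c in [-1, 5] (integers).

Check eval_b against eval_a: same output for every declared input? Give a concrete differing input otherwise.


Side by side, the visible changes include: local variable names differ.
One worked example (a=-5, b=2, c=1) — eval_a: tmp := -1 | ((c / (a - 0)) >= (b + 3)): false | a := 5 | result -5; eval_b: tot := -1 | ((c / (a - 0)) >= (b + 3)): false | a := 5 | result -5; agreement on -5.
Across all 336 domain points the two functions coincide.
verdict: equivalent


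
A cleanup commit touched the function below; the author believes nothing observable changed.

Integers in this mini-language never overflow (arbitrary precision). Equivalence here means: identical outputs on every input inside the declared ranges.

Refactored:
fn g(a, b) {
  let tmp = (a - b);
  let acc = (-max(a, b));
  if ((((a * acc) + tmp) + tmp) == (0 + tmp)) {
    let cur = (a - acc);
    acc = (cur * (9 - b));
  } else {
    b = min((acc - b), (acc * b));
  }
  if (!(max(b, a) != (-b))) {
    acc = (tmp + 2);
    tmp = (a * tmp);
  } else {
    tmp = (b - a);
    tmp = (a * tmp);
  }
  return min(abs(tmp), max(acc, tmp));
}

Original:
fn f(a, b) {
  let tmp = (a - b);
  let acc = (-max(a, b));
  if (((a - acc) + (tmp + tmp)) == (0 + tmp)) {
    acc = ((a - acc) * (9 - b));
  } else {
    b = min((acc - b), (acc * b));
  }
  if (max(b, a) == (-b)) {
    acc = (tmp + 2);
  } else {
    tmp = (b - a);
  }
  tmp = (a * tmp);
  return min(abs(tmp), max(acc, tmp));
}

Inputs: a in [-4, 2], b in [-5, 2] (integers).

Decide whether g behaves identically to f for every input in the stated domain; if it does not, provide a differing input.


These are not equivalent — on a=-2, b=2 the outputs split (4 vs 0).
f: tmp = -4; acc = -2; (((a - acc) + (tmp + tmp)) == (0 + tmp)) -> false; b = -4; (max(b, a) == (-b)) -> false; tmp = -2; tmp = 4; return 4
g: tmp = -4; acc = -2; ((((a * acc) + tmp) + tmp) == (0 + tmp)) -> true; cur = 0; acc = 0; (!(max(b, a) != (-b))) -> false; tmp = 4; tmp = -8; return 0
verdict: not equivalent; witness: a=-2, b=2


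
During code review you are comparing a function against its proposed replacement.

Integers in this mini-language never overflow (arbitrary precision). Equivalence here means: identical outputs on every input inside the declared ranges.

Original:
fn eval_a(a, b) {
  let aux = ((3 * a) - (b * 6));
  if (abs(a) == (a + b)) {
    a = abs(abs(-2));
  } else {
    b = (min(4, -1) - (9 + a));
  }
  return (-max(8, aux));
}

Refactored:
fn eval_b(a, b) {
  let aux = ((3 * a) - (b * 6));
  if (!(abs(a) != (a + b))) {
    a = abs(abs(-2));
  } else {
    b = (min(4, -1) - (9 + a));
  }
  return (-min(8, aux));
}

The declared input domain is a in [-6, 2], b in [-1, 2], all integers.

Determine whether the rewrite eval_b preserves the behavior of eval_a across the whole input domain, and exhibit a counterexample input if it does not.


On input a=-6, b=-1, eval_a returns -8 while eval_b returns 12.
verdict: not equivalent; witness: a=-6, b=-1


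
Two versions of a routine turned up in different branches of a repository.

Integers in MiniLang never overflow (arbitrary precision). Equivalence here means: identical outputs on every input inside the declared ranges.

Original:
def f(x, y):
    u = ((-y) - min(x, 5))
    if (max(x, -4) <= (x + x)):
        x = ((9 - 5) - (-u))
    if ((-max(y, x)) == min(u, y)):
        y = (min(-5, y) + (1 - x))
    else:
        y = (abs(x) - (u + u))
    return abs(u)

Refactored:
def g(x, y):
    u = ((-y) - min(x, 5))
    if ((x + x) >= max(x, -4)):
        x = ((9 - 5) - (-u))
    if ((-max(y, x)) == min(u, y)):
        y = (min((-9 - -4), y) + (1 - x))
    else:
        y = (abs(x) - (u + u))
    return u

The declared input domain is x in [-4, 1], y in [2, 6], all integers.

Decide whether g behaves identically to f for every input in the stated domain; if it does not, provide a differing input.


On input x=-4, y=5, f returns 1 while g returns -1.
verdict: not equivalent; witness: x=-4, y=5


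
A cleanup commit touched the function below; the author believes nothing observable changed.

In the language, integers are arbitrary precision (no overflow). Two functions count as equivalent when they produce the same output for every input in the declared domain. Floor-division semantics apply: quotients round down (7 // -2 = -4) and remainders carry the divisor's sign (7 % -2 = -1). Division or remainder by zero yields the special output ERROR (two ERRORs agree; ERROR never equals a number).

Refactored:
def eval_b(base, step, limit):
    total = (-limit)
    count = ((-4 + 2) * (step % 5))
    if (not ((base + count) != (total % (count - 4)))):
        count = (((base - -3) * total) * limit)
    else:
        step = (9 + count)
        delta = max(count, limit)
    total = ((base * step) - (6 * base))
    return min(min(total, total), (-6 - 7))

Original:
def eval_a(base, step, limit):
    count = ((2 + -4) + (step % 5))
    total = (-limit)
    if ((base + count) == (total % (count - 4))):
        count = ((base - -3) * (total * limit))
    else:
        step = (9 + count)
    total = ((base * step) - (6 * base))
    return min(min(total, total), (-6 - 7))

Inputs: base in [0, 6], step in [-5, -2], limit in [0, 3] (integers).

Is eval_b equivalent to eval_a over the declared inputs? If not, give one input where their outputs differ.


Input base=2, step=-5, limit=0: -22 from eval_a versus -13 from eval_b.
verdict: not equivalent; witness: base=2, step=-5, limit=0


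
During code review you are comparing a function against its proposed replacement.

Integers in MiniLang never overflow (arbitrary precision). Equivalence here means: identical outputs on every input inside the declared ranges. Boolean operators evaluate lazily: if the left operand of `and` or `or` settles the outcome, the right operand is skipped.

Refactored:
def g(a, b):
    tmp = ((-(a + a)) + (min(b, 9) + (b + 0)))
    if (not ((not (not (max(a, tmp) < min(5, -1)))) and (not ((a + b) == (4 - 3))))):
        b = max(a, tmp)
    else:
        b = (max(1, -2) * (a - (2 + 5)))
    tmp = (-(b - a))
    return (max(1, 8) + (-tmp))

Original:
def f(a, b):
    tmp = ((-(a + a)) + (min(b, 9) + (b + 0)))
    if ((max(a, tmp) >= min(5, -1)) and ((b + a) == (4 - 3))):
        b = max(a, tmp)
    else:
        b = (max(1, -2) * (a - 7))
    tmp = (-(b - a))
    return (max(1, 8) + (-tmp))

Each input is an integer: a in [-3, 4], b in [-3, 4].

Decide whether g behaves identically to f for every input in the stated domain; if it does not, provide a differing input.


These are not equivalent — on a=-3, b=-3 the outputs split (1 vs 11).
f: tmp becomes 0; next ((max(a, tmp) >= min(5, -1)) and ((b + a) == (4 - 3))) evaluates to false; next b becomes -10; next tmp becomes 7; next final value 1
g: tmp becomes 0; next (not ((not (not (max(a, tmp) < min(5, -1)))) and (not ((a + b) == (4 - 3))))) evaluates to true; next b becomes 0; next tmp becomes -3; next final value 11
verdict: not equivalent; witness: a=-3, b=-3


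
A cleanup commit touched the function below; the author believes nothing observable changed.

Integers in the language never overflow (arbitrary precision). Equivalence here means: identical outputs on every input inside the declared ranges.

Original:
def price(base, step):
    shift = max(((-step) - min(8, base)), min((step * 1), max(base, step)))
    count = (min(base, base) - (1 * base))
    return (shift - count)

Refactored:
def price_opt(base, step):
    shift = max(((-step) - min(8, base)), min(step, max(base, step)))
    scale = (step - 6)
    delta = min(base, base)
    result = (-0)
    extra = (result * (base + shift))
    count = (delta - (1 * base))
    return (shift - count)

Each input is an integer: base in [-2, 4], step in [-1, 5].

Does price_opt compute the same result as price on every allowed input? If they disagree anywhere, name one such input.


Although arithmetic usage differs; local variable names differ; constant usage differs; statement counts differ, 49/49 inputs agree.
verdict: equivalent


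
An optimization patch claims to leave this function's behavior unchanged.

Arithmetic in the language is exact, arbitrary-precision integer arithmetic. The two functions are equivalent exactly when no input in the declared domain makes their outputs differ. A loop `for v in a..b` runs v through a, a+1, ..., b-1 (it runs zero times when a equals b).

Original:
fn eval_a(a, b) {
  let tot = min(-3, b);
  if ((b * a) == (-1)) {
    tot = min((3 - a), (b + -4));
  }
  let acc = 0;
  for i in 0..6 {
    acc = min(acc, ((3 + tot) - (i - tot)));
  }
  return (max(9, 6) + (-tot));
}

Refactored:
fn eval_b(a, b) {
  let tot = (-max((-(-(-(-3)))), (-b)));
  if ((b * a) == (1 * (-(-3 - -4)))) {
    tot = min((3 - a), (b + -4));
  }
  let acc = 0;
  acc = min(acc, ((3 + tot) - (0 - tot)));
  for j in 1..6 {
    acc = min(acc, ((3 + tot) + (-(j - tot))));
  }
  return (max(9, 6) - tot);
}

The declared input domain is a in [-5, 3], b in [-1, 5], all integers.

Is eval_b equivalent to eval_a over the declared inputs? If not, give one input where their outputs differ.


Although statement counts differ, and local variable names differ, and constant usage differs, and min/max/abs usage differs, and arithmetic usage differs, and loop structure differs, 63/63 inputs agree.
verdict: equivalent


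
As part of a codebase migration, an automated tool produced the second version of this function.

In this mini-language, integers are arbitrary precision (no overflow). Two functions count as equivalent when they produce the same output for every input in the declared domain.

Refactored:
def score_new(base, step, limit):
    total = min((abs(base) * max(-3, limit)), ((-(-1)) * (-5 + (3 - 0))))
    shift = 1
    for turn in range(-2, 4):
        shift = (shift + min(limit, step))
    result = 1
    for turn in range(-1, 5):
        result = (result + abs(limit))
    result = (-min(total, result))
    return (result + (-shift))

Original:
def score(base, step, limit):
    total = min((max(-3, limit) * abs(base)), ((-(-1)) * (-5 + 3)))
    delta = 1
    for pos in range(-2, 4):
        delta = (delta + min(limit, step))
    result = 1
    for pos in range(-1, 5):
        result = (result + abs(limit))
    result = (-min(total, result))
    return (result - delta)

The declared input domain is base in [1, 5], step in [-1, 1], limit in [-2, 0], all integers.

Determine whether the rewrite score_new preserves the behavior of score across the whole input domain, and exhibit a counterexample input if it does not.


Differences: constant usage differs; also arithmetic usage differs; also local variable names differ — yet all 45 inputs agree.
verdict: equivalent


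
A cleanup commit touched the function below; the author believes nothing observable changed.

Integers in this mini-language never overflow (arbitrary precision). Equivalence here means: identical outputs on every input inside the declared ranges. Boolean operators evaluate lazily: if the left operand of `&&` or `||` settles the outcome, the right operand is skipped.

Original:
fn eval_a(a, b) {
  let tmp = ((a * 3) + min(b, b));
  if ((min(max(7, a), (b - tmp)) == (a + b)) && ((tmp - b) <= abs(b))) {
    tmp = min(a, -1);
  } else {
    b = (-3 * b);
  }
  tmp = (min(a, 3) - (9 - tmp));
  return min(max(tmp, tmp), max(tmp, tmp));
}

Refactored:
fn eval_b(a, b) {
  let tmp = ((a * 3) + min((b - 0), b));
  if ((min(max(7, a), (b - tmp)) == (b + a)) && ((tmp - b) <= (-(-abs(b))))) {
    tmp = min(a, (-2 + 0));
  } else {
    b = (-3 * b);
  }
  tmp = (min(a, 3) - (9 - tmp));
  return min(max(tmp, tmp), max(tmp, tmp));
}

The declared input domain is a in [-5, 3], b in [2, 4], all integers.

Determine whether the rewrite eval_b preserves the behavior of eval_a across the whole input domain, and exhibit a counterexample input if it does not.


There is a counterexample at a=-1, b=4: -11 on one side, -12 on the other.
eval_a: tmp=1, then ((min(max(7, a), (b - tmp)) == (a + b)) && ((tmp - b) <= abs(b))) is true, then tmp=-1, then tmp=-11, then returns -11
eval_b: tmp=1, then ((min(max(7, a), (b - tmp)) == (b + a)) && ((tmp - b) <= (-(-abs(b))))) is true, then tmp=-2, then tmp=-12, then returns -12
verdict: not equivalent; witness: a=-1, b=4


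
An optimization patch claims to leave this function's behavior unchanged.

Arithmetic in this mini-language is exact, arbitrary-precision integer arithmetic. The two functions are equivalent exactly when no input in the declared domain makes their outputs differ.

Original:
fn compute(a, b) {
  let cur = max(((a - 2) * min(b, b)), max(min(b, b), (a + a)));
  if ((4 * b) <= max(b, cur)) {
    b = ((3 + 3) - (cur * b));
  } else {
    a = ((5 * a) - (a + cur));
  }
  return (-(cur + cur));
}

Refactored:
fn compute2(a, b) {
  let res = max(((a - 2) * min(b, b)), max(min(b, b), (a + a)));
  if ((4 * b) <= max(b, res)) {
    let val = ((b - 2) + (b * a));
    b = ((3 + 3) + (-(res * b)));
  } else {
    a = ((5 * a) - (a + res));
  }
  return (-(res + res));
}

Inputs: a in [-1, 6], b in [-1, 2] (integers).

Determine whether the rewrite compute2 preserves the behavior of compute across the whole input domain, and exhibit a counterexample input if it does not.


Comparing the listings, the differences include: local variable names differ, and statement counts differ, and constant usage differs, and arithmetic usage differs.
Tracing a=4, b=2: compute: cur = 8; ((4 * b) <= max(b, cur)) -> true; b = -10; return -16 | compute2: res = 8; ((4 * b) <= max(b, res)) -> true; val = 8; b = -10; return -16 — matching result -16.
An exhaustive pass over the 32 declared inputs shows identical outputs.
verdict: equivalent


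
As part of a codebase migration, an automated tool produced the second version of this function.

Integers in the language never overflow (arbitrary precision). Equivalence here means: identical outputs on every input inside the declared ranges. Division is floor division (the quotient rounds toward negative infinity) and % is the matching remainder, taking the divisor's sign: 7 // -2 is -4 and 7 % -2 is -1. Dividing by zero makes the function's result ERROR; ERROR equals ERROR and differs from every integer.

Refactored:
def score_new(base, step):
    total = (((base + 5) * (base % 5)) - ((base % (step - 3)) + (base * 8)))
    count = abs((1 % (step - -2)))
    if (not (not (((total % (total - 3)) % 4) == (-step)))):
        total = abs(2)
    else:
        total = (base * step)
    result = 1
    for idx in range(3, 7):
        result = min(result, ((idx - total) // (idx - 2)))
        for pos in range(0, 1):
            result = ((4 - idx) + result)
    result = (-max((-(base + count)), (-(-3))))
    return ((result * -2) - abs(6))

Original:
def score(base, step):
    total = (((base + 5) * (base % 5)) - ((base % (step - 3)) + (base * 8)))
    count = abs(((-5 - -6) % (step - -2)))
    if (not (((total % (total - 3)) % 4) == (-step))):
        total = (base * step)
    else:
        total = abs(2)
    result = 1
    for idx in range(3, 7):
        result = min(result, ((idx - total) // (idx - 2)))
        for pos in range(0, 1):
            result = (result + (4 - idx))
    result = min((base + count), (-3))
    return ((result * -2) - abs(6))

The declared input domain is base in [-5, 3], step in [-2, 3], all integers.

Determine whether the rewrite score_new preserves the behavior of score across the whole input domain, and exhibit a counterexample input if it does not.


Equivalent — the differences include boolean connective usage differs; also min/max/abs usage differs; also constant usage differs; also arithmetic usage differs, yet no declared input distinguishes the two.
As a probe, take base=-1, step=0: score runs total=25, then count=1, then (not (((total % (total - 3)) % 4) == (-step))) is true, then total=0, then result=1, then (idx=3), then result=1, then (pos=0), then result=2, then (idx=4), then result=2, then (pos=0), then result=2, then (idx=5), then result=1, then (pos=0), then result=0, then (idx=6), then result=0, then (pos=0), then result=-2, then result=-3, then returns 0; score_new runs total=25, then count=1, then (not (not (((total % (total - 3)) % 4) == (-step)))) is false, then total=0, then result=1, then (idx=3), then result=1, then (pos=0), then result=2, then (idx=4), then result=2, then (pos=0), then result=2, then (idx=5), then result=1, then (pos=0), then result=0, then (idx=6), then result=0, then (pos=0), then result=-2, then result=-3, then returns 0; both end at 0.
Across all 54 domain points the two functions coincide.
verdict: equivalent


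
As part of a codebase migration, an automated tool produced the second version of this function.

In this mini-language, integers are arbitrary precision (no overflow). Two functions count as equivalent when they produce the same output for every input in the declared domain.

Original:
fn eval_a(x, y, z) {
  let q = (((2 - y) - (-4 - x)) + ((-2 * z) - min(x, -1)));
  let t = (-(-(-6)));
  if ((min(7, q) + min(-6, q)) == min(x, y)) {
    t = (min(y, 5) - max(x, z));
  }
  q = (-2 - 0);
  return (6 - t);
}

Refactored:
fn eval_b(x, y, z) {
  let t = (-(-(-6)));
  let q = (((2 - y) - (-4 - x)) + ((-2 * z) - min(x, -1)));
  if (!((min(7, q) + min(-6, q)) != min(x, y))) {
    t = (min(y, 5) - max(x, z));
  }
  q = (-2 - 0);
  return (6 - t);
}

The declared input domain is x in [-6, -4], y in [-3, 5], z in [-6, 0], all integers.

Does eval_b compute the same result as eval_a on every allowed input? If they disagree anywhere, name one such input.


Although comparison usage differs, plus boolean connective usage differs, 189/189 inputs agree.
verdict: equivalent


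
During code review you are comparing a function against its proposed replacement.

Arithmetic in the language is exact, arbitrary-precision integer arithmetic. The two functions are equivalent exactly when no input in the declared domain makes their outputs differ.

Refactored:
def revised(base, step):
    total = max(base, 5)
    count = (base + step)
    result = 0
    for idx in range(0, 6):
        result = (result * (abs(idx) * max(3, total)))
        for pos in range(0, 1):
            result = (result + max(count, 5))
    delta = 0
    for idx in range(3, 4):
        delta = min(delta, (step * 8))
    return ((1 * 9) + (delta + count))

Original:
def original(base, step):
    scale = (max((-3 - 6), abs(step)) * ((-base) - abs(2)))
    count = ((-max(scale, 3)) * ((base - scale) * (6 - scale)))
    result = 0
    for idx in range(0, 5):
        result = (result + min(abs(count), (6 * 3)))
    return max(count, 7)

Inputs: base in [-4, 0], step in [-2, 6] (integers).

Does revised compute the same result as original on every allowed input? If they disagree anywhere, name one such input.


Not equivalent: base=-4, step=-2 separates them (64 vs -13).
original: scale = 4; count = 64; result = 0; [idx=0]; result = 18; [idx=1]; result = 36; [idx=2]; result = 54; [idx=3]; result = 72; [idx=4]; result = 90; return 64
revised: total = 5; count = -6; result = 0; [idx=0]; result = 0; [pos=0]; result = 5; [idx=1]; result = 25; [pos=0]; result = 30; [idx=2]; result = 300; [pos=0]; result = 305; [idx=3]; result = 4575; [pos=0]; result = 4580; [idx=4]; result = 91600; [pos=0]; result = 91605; [idx=5]; result = 2290125; [pos=0]; result = 2290130; delta = 0; [idx=3]; delta = -16; return -13
verdict: not equivalent; witness: base=-4, step=-2


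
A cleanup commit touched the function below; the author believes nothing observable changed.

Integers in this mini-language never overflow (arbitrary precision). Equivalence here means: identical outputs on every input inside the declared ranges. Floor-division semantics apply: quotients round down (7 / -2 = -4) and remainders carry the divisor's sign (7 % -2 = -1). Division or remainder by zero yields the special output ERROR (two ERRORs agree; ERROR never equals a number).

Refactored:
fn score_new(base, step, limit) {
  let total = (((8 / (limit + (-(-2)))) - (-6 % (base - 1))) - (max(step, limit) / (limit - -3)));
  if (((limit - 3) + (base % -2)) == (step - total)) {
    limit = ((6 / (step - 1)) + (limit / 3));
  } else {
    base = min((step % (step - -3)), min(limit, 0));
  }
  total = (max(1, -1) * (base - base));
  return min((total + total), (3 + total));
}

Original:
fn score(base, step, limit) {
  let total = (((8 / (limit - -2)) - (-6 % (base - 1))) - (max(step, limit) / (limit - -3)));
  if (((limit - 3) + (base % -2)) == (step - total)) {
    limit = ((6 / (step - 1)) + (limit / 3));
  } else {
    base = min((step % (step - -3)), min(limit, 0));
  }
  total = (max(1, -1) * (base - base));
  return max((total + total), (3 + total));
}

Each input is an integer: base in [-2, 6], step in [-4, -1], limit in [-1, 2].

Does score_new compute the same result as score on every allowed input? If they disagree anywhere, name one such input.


These are not equivalent — on base=-2, step=-4, limit=-1 the outputs split (3 vs 0).
score: total=9, then (((limit - 3) + (base % -2)) == (step - total)) is false, then base=-1, then total=0, then returns 3
score_new: total=9, then (((limit - 3) + (base % -2)) == (step - total)) is false, then base=-1, then total=0, then returns 0
verdict: not equivalent; witness: base=-2, step=-4, limit=-1
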